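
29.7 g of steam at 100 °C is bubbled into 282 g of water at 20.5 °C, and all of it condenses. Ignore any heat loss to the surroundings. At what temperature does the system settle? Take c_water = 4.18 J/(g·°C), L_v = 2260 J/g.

T_f ≈ 79.6 °C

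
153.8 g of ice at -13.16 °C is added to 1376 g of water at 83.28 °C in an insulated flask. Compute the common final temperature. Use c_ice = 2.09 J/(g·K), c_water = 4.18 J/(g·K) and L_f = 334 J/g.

Energy balance with sensible and latent terms:
ice -13.16→0 °C: 153.8×2.09×13.16 = 4230.2; latent heat to melt: 153.8×334 = 51369; meltwater 0→T: 153.8×4.18×T = 642.88 T; water: 5751.7(T − 83.28)
6394.6 T = 479000 − 55599 = 423401
T ≈ 66.21 °C. Since T > 0 °C, the all-ice-melts assumption holds.

T_f ≈ 66.2 °C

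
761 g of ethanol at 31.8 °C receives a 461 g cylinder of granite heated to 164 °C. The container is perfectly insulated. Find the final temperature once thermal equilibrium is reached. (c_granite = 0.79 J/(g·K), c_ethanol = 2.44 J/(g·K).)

T_f ≈ 53.5 °C

Net heat exchanged in the isolated system is zero:
461*0.79*(T − 164) + 761*2.44*(T − 31.8) = 0
2221 T = 118775
T = 118775 / 2221 = 53.5 °C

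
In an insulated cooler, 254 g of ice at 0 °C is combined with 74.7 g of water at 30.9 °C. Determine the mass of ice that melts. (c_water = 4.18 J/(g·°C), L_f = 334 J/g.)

m_melted ≈ 28.9 g

Cooling the water to 0 °C releases 74.7×4.18×30.9 = 9648.4 J.
Melting all 254 g of ice would need 254×334 = 84836 J.
Since 9648.4 < 84836 J, not all the ice melts; equilibrium is at 0 °C.
Mass melted = 9648.4/334 ≈ 28.89 g.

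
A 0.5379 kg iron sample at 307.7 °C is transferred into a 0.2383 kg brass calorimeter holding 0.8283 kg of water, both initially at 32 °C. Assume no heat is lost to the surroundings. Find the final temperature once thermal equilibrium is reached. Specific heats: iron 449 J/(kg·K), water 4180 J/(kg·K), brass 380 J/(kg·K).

With ΣQ=0 the equilibrium temperature is the m·c-weighted mean:
T_f = (241.52·307.7 + 3462.3·32 + 90.55·32) / (241.52 + 3462.3 + 90.55)
    = 188006 / 3794.4 ≈ 49.55 °C

T_f ≈ 49.5 °C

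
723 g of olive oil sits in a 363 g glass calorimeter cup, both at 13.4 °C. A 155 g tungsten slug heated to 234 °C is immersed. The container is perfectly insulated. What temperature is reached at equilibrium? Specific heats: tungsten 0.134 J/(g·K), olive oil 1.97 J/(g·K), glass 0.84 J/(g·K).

T_f ≈ 16.0 °C

Heat gained plus heat lost sum to zero:
155*0.134*(T − 234) + 723*1.97*(T − 13.4) + 363*0.84*(T − 13.4) = 0
1750 T = 28032
T = 28032/1750 ≈ 16.02 °C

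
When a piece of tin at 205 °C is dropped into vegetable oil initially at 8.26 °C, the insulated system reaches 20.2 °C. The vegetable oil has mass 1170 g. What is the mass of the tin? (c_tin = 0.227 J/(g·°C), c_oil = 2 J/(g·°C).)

Energy conservation, ΣQ = 0:
m×0.227×(20.2 − 205) + 1170×2×(20.2 − 8.26) = 0
-41.95 m = -27940
m = -27940/-41.95 ≈ 666 g

m ≈ 666 g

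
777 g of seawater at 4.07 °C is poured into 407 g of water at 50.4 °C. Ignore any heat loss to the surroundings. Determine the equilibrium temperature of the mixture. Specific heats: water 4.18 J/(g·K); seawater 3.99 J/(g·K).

Conservation of energy gives ΣQ = 0:
407·4.18·(T − 50.4) + 777·3.99·(T − 4.07) = 0
1701.3(T − 50.4) + 3100.2(T − 4.07) = 0
(1701.3 + 3100.2) T = 1701.3·50.4 + 3100.2·4.07
T = 98361 / 4801.5 = 20.5 °C

T_f ≈ 20.5 °C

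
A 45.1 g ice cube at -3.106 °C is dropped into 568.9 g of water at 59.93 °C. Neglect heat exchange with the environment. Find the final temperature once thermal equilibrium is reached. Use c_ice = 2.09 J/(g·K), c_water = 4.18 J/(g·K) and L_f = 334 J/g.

T_f ≈ 49.5 °C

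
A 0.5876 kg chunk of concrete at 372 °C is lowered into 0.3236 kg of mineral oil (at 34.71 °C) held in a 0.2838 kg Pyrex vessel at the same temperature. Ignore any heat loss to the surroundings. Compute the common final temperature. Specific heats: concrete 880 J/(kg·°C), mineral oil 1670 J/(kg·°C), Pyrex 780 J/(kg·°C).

T_f ≈ 171.1 °C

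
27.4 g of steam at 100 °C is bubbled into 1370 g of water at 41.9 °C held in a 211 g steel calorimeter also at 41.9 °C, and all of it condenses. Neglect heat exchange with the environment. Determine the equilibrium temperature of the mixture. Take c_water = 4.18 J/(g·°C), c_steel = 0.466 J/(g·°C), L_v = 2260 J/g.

Energy conservation, ΣQ = 0:
latent heat released on condensation: 27.4×2260 = 61924
  condensed water 100 °C→T: 114.53(T − 100)
  original water: 5726.6(T − 41.9)
  steel cup: 211×0.466×(T − 41.9) = 98.33(T − 41.9)
5939.5 T = 61924 + 11453 + 244064 = 317442
T ≈ 53.45 °C — below 100 °C, confirming all the steam condensed.

T_f ≈ 53.4 °C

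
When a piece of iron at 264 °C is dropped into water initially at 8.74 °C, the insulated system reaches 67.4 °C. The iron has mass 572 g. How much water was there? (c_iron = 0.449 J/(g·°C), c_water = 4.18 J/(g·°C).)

Energy conservation, ΣQ = 0:
572·0.449·(67.4 − 264) + m·4.18·(67.4 − 8.74) = 0
245.2 m = 50492
m = 50492/245.2 ≈ 205.9 g

m ≈ 206 g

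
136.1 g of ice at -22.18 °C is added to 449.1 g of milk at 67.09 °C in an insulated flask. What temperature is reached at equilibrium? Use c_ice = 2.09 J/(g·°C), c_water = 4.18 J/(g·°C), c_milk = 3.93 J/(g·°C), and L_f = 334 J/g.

T_f ≈ 28.6 °C

Setting the total heat transfer to zero:
ice -22.18→0 °C: 136.1·2.09·22.18 = 6309.1
  fusion: m_ice L_f = 136.1·334 = 45457
  meltwater 0→T: 136.1·4.18·T = 568.9 T
  milk: 1765(T − 67.09)
2333.9 T = 118411 − 51766 = 66645
T ≈ 28.56 °C (positive, so assuming full melt was valid).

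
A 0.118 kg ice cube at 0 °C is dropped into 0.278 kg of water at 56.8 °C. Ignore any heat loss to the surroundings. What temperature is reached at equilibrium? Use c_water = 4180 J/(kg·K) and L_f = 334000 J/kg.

Energy conservation, ΣQ = 0:
fusion: m_ice L_f = 0.118×334000 = 39412; meltwater 0→T: 0.118×4180×T = 493.24 T; water cools: 0.278×4180×(T − 56.8) = 1162(T − 56.8)
1655.3 T = 66004 − 39412 = 26592
T ≈ 16.06 °C (positive, so assuming full melt was valid).

T_f ≈ 16.1 °C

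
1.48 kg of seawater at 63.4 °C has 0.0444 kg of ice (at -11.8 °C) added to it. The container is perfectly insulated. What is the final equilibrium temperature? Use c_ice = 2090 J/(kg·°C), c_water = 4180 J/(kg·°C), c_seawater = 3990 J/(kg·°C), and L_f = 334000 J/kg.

T_f ≈ 58.9 °C

Taking heat into each body as positive, Σ m c ΔT = 0:
warm ice to 0 °C: 0.0444×2090×(0 − (-11.8)) = 1095; melt ice: 0.0444×334000 = 14830; meltwater 0→T: 0.0444×4180×T = 185.59 T; seawater cools: 1.48×3990×(T − 63.4) = 5905.2(T − 63.4)
6090.8 T = 374390 − 15925 = 358465
T ≈ 58.85 °C — above 0 °C, consistent with complete melting.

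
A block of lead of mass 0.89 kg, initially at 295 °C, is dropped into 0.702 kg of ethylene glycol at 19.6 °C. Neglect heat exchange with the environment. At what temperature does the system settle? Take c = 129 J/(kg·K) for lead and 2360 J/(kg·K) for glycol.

T_f ≈ 37.4 °C

Conservation of energy gives ΣQ = 0:
0.89*129*(T − 295) + 0.702*2360*(T − 19.6) = 0
(114.81 + 1656.7) T = 114.81*295 + 1656.7*19.6
T ≈ 37.45 °C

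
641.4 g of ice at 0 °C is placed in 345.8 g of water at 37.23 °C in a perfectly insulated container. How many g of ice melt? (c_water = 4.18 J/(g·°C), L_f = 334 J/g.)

m_melted ≈ 161 g

Heat available from the water dropping to 0 °C: 345.8·4.18·37.23 = 53814 J.
To melt every bit of ice: 641.4·334 = 214228 J.
That's not enough to melt it all — equilibrium is at 0 °C with ice remaining.
m_melted·334 = 53814  ⇒  m_melted ≈ 161.1 g.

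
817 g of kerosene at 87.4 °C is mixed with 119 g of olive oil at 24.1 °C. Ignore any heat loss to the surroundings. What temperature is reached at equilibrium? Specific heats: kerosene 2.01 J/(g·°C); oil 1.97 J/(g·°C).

T_f ≈ 79.5 °C

Conservation of energy gives ΣQ = 0:
817×2.01×(T − 87.4) + 119×1.97×(T − 24.1) = 0
(1642.2 + 234.43) T = 1642.2×87.4 + 234.43×24.1
T = 149175/1876.6 ≈ 79.49 °C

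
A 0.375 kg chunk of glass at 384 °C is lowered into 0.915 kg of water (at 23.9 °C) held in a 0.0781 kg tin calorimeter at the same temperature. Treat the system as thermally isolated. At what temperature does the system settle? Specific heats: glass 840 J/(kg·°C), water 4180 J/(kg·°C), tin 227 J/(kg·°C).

T_f ≈ 51.2 °C

Taking heat into each body as positive, Σ m c ΔT = 0:
0.375*840*(T − 384) + 0.915*4180*(T − 23.9) + 0.0781*227*(T − 23.9) = 0
315(T − 384) + 3824.7(T − 23.9) + 17.73(T − 23.9) = 0
(315 + 3824.7 + 17.73) T = 315*384 + 3824.7*23.9 + 17.73*23.9
T = 212794/4157.4 ≈ 51.18 °C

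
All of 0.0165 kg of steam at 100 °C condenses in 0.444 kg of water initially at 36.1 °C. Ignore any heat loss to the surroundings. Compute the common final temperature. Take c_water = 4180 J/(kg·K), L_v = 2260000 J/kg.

T_f ≈ 57.8 °C

Let T be the final temperature. ΣQ_i = 0:
condense steam: −0.0165·2260000 = −37290
  condensate cools 100→T: 0.0165·4180·(T − 100) = 68.97(T − 100)
  water warms: 0.444·4180·(T − 36.1) = 1855.9(T − 36.1)
1924.9 T = 37290 + 6897 + 66999 = 111186
T ≈ 57.76 °C, under the boiling point, so the assumption holds.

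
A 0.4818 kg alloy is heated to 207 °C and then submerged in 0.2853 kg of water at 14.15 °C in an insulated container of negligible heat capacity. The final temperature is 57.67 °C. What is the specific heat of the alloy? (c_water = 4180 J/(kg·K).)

c ≈ 721 J/(kg·K)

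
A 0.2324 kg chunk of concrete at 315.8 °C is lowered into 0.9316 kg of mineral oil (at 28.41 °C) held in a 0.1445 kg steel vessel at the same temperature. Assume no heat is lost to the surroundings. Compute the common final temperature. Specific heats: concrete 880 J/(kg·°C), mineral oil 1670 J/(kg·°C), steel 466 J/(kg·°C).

T_f ≈ 60.6 °C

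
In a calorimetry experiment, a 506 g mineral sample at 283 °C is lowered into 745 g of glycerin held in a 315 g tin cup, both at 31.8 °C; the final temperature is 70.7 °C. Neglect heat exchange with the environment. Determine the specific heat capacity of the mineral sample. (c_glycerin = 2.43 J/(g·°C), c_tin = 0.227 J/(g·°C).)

c ≈ 0.681 J/(g·°C)

Net heat exchanged in the isolated system is zero:
506×c×(70.7 − 283) + 745×2.43×(70.7 − 31.8) + 315×0.227×(70.7 − 31.8) = 0
-107424 c = -73204
c = -73204/-107424 ≈ 0.6815 J/(g·°C)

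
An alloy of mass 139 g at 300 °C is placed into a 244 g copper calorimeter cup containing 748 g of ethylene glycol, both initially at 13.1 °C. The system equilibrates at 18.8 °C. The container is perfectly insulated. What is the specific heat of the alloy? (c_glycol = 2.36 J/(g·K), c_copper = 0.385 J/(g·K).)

c ≈ 0.271 J/(g·K)

Energy conservation, ΣQ = 0:
139×c×(18.8 − 300) + 748×2.36×(18.8 − 13.1) + 244×0.385×(18.8 − 13.1) = 0
-39087 c = -10598
c = -10598/-39087 ≈ 0.2711 J/(g·K)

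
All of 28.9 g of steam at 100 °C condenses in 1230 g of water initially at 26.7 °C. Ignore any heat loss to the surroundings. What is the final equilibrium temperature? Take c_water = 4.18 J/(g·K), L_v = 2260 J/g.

Conservation of energy gives ΣQ = 0:
condense steam: −28.9×2260 = −65314; condensate cools 100→T: 28.9×4.18×(T − 100) = 120.8(T − 100); original water: 5141.4(T − 26.7)
5262.2 T = 65314 + 12080 + 137275 = 214670
T ≈ 40.79 °C — below 100 °C, confirming all the steam condensed.

T_f ≈ 40.8 °C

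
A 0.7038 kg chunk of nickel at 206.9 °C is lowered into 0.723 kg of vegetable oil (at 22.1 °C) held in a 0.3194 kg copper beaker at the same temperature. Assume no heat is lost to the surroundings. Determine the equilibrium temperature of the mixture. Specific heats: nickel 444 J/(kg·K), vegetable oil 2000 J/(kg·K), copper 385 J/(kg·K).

T_f ≈ 52.8 °C

T_f = Σ m_i c_i T_i / Σ m_i c_i:
T_f = (312.49·206.9 + 1446·22.1 + 122.97·22.1) / (312.49 + 1446 + 122.97)
    = 99328 / 1881.5 ≈ 52.79 °C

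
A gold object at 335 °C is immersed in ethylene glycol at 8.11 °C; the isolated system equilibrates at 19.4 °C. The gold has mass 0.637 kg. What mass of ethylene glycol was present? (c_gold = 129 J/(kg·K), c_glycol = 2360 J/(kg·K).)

Setting the total heat transfer to zero:
0.637×129×(19.4 − 335) + m×2360×(19.4 − 8.11) = 0
26644 m = 25934
m = 25934/26644 ≈ 0.9733 kg

m ≈ 0.973 kg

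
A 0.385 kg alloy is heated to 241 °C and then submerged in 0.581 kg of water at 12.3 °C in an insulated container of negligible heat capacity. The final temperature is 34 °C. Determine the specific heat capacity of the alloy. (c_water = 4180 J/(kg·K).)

m_s c (T_s − T_f) = m_water c_water (T_f − T_0):
0.385×c×(241 − 34) = 0.581×4180×(34 − 12.3)
79.7 c = 52700  ⇒  c ≈ 661.3 J/(kg·K)

c ≈ 661 J/(kg·K)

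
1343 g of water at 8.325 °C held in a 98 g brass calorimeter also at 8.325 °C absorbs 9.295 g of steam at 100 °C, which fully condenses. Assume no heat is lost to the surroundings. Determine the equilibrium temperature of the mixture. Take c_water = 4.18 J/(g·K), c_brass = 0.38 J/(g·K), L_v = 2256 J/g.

Let T be the final temperature. ΣQ_i = 0:
steam→water at 100 °C releases m L_v = 9.295×2256 = 20970
  condensate cools 100→T: 9.295×4.18×(T − 100) = 38.85(T − 100)
  water warms: 1343×4.18×(T − 8.325) = 5613.7(T − 8.325)
  cup: 37.24(T − 8.325)
5689.8 T = 20970 + 3885.3 + 47044 = 71899
T ≈ 12.64 °C, under the boiling point, so the assumption holds.

T_f ≈ 12.6 °C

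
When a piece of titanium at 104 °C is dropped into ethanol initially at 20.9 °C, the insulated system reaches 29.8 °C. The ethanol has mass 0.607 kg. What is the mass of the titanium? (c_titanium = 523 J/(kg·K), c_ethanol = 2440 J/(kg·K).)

m ≈ 0.34 kg

Heat lost by the titanium = heat gained by the ethanol:
m×523×(104 − 29.8) = 0.607×2440×(29.8 − 20.9)
38807 m = 13182  ⇒  m ≈ 0.3397 kg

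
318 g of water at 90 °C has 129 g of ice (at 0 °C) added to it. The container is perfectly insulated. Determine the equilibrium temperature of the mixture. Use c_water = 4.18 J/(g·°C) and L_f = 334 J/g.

Net heat exchanged in the isolated system is zero:
melt ice: 129×334 = 43086; meltwater 0→T: 129×4.18×T = 539.22 T; water: 1329.2(T − 90)
1868.5 T = 119632 − 43086 = 76546
T ≈ 40.97 °C — above 0 °C, consistent with complete melting.

T_f ≈ 41.0 °C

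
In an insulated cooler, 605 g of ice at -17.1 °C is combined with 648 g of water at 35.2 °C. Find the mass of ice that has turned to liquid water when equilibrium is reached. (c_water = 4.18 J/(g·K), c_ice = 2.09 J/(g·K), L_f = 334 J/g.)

Water can give up m c ΔT = 648·4.18·35.2 = 95344 J before reaching 0 °C.
Of that, 605·2.09·17.1 = 21622 J goes to bring the ice to 0 °C, leaving 73722 J.
To melt every bit of ice: 605·334 = 202070 J.
73722 J < 202070 J, so only part of the ice melts and the system sits at 0 °C.
m_melted·334 = 73722  ⇒  m_melted ≈ 220.7 g.

m_melted ≈ 221 g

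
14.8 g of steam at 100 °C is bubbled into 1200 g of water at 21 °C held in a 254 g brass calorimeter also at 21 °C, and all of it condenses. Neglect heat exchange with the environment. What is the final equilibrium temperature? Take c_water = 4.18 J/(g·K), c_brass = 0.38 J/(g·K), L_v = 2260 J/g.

T_f ≈ 28.4 °C

Let T be the final temperature. ΣQ_i = 0:
condense steam: −14.8×2260 = −33448
  condensed water 100 °C→T: 61.86(T − 100)
  water warms: 1200×4.18×(T − 21) = 5016(T − 21)
  cup: 96.52(T − 21)
5174.4 T = 33448 + 6186.4 + 107363 = 146997
T ≈ 28.41 °C — below 100 °C, confirming all the steam condensed.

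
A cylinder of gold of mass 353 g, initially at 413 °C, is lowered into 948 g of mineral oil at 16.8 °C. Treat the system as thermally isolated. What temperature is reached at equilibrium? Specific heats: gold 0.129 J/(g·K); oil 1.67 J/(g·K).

Net heat exchanged in the isolated system is zero:
353*0.129*(T − 413) + 948*1.67*(T − 16.8) = 0
(45.54 + 1583.2) T = 45.54*413 + 1583.2*16.8
T = 45404 / 1628.7 = 27.9 °C

T_f ≈ 27.9 °C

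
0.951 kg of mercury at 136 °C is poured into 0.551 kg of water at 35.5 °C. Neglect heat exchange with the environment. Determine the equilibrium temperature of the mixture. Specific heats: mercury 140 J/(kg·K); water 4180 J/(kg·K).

T_f is the heat-capacity-weighted average of the initial temperatures:
T_f = (133.14×136 + 2303.2×35.5) / (133.14 + 2303.2)
    = 99870 / 2436.3 ≈ 40.99 °C

T_f ≈ 41.0 °C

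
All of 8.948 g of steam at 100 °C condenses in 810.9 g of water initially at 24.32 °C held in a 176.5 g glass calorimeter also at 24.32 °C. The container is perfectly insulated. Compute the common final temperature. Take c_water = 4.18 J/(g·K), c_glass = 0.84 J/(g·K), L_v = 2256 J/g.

T_f ≈ 30.8 °C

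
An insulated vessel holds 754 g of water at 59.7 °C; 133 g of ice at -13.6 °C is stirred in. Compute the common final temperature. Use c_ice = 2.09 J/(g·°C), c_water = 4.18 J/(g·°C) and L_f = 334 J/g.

Let T be the final temperature. ΣQ_i = 0:
warm ice to 0 °C: 133×2.09×(0 − (-13.6)) = 3780.4; melt ice: 133×334 = 44422; meltwater 0→T: 133×4.18×T = 555.94 T; water cools: 754×4.18×(T − 59.7) = 3151.7(T − 59.7)
3707.7 T = 188158 − 48202 = 139955
T ≈ 37.75 °C. Since T > 0 °C, the all-ice-melts assumption holds.

T_f ≈ 37.7 °C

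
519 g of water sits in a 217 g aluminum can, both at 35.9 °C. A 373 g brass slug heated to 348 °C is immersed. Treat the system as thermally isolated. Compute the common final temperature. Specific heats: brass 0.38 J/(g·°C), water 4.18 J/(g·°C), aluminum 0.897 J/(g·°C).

T_f ≈ 53.6 °C

Net heat exchanged in the isolated system is zero:
373·0.38·(T − 348) + 519·4.18·(T − 35.9) + 217·0.897·(T − 35.9) = 0
141.74(T − 348) + 2169.4(T − 35.9) + 194.65(T − 35.9) = 0
2505.8 T = 134196
T = 134196 / 2505.8 = 53.6 °C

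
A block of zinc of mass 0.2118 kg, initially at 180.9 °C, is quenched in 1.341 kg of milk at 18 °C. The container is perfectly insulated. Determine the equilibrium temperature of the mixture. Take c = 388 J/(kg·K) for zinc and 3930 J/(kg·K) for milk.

T_f ≈ 20.5 °C

|Q_zinc| = |Q_milk|:
0.2118·388·(180.9 − T) = 1.341·3930·(T − 18)
82.18(180.9 − T) = 5270.1(T − 18)
5352.3 T = 109728  ⇒  T ≈ 20.50 °C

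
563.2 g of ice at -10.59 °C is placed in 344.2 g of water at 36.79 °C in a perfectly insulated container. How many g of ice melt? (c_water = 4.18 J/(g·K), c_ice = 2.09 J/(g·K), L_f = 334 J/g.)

Heat available from the water dropping to 0 °C: 344.2×4.18×36.79 = 52932 J.
Of that, 563.2×2.09×10.59 = 12465 J goes to bring the ice to 0 °C, leaving 40466 J.
To melt every bit of ice: 563.2×334 = 188109 J.
40466 J < 188109 J, so only part of the ice melts and the system sits at 0 °C.
Mass melted = 40466/334 ≈ 121.2 g.

m_melted ≈ 121 g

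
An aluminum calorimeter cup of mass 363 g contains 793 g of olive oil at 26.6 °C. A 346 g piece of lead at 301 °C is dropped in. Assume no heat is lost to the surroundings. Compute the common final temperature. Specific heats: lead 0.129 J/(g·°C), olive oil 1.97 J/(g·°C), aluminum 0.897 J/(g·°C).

Energy conservation, ΣQ = 0:
346*0.129*(T − 301) + 793*1.97*(T − 26.6) + 363*0.897*(T − 26.6) = 0
(44.63 + 1562.2 + 325.61) T = 44.63*301 + 1562.2*26.6 + 325.61*26.6
T = 63651 / 1932.5 = 32.9 °C

T_f ≈ 32.9 °C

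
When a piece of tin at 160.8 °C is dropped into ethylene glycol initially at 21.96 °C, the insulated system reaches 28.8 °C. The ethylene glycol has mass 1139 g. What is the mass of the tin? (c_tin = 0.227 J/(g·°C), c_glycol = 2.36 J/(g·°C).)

m ≈ 614 g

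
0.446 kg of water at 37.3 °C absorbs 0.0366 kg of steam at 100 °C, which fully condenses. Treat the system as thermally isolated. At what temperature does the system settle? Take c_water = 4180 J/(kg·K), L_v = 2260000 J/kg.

T_f ≈ 83.1 °C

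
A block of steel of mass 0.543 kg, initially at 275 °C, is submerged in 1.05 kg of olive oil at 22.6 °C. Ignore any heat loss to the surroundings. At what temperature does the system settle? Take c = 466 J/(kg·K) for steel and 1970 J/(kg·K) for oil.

T_f ≈ 50.1 °C

Conservation of energy gives ΣQ = 0:
0.543×466×(T − 275) + 1.05×1970×(T − 22.6) = 0
253.04(T − 275) + 2068.5(T − 22.6) = 0
2321.5 T = 116334
T = 116334 / 2321.5 = 50.1 °C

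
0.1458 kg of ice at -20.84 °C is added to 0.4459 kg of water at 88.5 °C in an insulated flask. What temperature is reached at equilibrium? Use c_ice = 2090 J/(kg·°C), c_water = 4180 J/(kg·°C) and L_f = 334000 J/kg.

T_f ≈ 44.4 °C

Net heat exchanged in the isolated system is zero:
ice -20.84→0 °C: 0.1458×2090×20.84 = 6350.4; latent heat to melt: 0.1458×334000 = 48697; warm the meltwater: 609.44 T; water: 1863.9(T − 88.5)
2473.3 T = 164952 − 55048 = 109904
T ≈ 44.44 °C — above 0 °C, consistent with complete melting.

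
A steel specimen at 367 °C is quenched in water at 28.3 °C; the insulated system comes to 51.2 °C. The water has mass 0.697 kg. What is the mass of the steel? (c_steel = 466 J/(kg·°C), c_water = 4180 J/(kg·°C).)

Energy conservation, ΣQ = 0:
m×466×(51.2 − 367) + 0.697×4180×(51.2 − 28.3) = 0
-147163 m = -66718
m = -66718/-147163 ≈ 0.4534 kg

m ≈ 0.453 kg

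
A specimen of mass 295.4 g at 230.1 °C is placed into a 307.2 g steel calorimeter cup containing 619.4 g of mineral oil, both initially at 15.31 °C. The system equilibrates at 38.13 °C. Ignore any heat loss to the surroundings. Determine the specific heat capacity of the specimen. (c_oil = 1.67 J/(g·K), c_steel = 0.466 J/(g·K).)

Taking heat into each body as positive, Σ m c ΔT = 0:
295.4·c·(38.13 − 230.1) + 619.4·1.67·(38.13 − 15.31) + 307.2·0.466·(38.13 − 15.31) = 0
-56708 c = -26872
c = -26872/-56708 ≈ 0.4739 J/(g·K)

c ≈ 0.474 J/(g·K)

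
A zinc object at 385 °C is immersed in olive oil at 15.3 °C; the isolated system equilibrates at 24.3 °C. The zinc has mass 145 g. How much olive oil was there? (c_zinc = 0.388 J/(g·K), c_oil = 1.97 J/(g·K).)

m ≈ 1140 g

|Q_zinc| = |Q_oil|:
145×0.388×(385 − 24.3) = m×1.97×(24.3 − 15.3)
17.73 m = 20293  ⇒  m ≈ 1145 g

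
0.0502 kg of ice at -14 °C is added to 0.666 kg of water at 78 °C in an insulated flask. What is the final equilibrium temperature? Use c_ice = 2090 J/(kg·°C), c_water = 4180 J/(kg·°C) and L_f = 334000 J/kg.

T_f ≈ 66.4 °C

Energy balance with sensible and latent terms:
ice -14→0 °C: 0.0502×2090×14 = 1468.9
  latent heat to melt: 0.0502×334000 = 16767
  warm the meltwater: 209.84 T
  water cools: 0.666×4180×(T − 78) = 2783.9(T − 78)
2993.7 T = 217143 − 18236 = 198907
T ≈ 66.44 °C (positive, so assuming full melt was valid).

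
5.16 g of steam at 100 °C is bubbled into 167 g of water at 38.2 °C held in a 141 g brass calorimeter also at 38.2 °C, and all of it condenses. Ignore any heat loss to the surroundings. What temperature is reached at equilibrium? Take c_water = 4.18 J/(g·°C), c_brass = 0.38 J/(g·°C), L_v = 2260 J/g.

T_f ≈ 55.0 °C

Energy balance with sensible and latent terms:
latent heat released on condensation: 5.16×2260 = 11662; condensed water 100 °C→T: 21.57(T − 100); original water: 698.06(T − 38.2); brass cup: 141×0.38×(T − 38.2) = 53.58(T − 38.2)
773.21 T = 11662 + 2156.9 + 28713 = 42531
T ≈ 55.01 °C, under the boiling point, so the assumption holds.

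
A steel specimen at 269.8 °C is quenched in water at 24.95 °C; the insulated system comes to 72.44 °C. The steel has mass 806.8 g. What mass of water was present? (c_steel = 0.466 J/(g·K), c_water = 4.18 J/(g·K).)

Heat gained plus heat lost sum to zero:
806.8×0.466×(72.44 − 269.8) + m×4.18×(72.44 − 24.95) = 0
198.51 m = 74201
m = 74201/198.51 ≈ 373.8 g

m ≈ 374 g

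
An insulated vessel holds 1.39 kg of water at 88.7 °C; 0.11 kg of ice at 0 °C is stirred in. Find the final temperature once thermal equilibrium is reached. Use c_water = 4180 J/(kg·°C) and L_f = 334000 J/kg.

T_f ≈ 76.3 °C

Heat gained plus heat lost sum to zero:
latent heat to melt: 0.11·334000 = 36740; meltwater 0→T: 0.11·4180·T = 459.8 T; water cools: 1.39·4180·(T − 88.7) = 5810.2(T − 88.7)
6270 T = 515365 − 36740 = 478625
T ≈ 76.34 °C. Since T > 0 °C, the all-ice-melts assumption holds.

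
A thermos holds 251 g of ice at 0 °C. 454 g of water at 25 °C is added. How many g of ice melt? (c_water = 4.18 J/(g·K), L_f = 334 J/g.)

Water can give up m c ΔT = 454·4.18·25 = 47443 J before reaching 0 °C.
Melting all 251 g of ice would need 251·334 = 83834 J.
Since 47443 < 83834 J, not all the ice melts; equilibrium is at 0 °C.
m_melt = 47443 / L_f = 142 g.

m_melted ≈ 142 g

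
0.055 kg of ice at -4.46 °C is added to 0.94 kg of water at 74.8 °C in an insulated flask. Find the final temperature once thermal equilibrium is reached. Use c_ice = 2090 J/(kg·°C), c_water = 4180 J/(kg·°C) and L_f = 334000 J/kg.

Sum of m c ΔT and latent-heat terms is zero:
ice -4.46→0 °C: 0.055×2090×4.46 = 512.68; melt ice: 0.055×334000 = 18370; warm the meltwater: 229.9 T; water cools: 0.94×4180×(T − 74.8) = 3929.2(T − 74.8)
4159.1 T = 293904 − 18883 = 275021
T ≈ 66.13 °C (positive, so assuming full melt was valid).

T_f ≈ 66.1 °C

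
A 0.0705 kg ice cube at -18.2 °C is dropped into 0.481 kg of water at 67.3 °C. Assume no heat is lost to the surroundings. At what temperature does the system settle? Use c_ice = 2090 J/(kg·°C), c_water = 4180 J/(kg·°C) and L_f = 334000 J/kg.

T_f ≈ 47.3 °C

Taking heat into each body as positive, Σ m c ΔT = 0:
warm ice to 0 °C: 0.0705×2090×(0 − (-18.2)) = 2681.7
  melt ice: 0.0705×334000 = 23547
  warm the meltwater: 294.69 T
  water cools: 0.481×4180×(T − 67.3) = 2010.6(T − 67.3)
2305.3 T = 135312 − 26229 = 109083
T ≈ 47.32 °C. Since T > 0 °C, the all-ice-melts assumption holds.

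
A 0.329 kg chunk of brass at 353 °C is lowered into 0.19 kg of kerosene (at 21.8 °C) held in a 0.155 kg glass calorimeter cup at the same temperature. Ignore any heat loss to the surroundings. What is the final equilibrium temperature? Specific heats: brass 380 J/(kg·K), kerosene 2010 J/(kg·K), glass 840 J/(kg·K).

T_f ≈ 86.8 °C

Conservation of energy gives ΣQ = 0:
0.329·380·(T − 353) + 0.19·2010·(T − 21.8) + 0.155·840·(T − 21.8) = 0
125.02(T − 353) + 381.9(T − 21.8) + 130.2(T − 21.8) = 0
(125.02 + 381.9 + 130.2) T = 125.02·353 + 381.9·21.8 + 130.2·21.8
T = 55296/637.12 ≈ 86.79 °C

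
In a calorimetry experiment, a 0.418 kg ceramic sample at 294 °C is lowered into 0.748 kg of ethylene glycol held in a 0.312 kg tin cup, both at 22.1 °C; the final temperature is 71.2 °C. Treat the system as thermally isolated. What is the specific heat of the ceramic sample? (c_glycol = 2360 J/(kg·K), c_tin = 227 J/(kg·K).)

c ≈ 968 J/(kg·K)

Setting the total heat transfer to zero:
0.418·c·(71.2 − 294) + 0.748·2360·(71.2 − 22.1) + 0.312·227·(71.2 − 22.1) = 0
-93.13 c = -90153
c = -90153/-93.13 ≈ 968 J/(kg·K)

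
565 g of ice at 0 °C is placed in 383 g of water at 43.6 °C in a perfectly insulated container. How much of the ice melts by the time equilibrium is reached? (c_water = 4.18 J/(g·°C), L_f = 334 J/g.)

m_melted ≈ 209 g

Cooling the water to 0 °C releases 383×4.18×43.6 = 69801 J.
Fully melting the ice requires m_ice L_f = 565×334 = 188710 J.
69801 J < 188710 J, so only part of the ice melts and the system sits at 0 °C.
m_melted×334 = 69801  ⇒  m_melted ≈ 209 g.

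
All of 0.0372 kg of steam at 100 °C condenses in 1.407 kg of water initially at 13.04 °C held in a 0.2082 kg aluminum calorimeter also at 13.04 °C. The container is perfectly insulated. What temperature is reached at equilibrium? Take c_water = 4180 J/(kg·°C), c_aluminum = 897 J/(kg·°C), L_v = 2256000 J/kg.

T_f ≈ 28.7 °C

Net heat exchanged in the isolated system is zero:
steam→water at 100 °C releases m L_v = 0.0372·2256000 = 83923
  condensed water 100 °C→T: 155.5(T − 100)
  water warms: 1.407·4180·(T − 13.04) = 5881.3(T − 13.04)
  cup: 186.76(T − 13.04)
6223.5 T = 83923 + 15550 + 79127 = 178600
T ≈ 28.70 °C (< 100 °C, so full condensation is consistent).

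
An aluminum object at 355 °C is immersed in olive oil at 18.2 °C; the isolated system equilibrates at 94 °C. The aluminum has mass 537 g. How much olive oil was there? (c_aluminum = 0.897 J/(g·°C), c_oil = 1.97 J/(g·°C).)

m ≈ 842 g

|Q_aluminum| = |Q_oil|:
537×0.897×(355 − 94) = m×1.97×(94 − 18.2)
149.33 m = 125721  ⇒  m ≈ 841.9 g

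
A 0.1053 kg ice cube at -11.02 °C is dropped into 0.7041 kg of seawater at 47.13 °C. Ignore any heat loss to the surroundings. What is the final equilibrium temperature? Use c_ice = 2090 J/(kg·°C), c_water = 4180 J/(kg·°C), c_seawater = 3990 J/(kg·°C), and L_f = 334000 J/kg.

Energy conservation, ΣQ = 0:
ice -11.02→0 °C: 0.1053·2090·11.02 = 2425.2
  melt ice: 0.1053·334000 = 35170
  meltwater 0→T: 0.1053·4180·T = 440.15 T
  seawater cools: 0.7041·3990·(T − 47.13) = 2809.4(T − 47.13)
3249.5 T = 132405 − 37595 = 94810
T ≈ 29.18 °C — above 0 °C, consistent with complete melting.

T_f ≈ 29.2 °C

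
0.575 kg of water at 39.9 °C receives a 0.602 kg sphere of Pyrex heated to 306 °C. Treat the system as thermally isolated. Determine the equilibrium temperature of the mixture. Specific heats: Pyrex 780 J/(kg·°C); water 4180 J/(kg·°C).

Taking heat into each body as positive, Σ m c ΔT = 0:
0.602×780×(T − 306) + 0.575×4180×(T − 39.9) = 0
469.56(T − 306) + 2403.5(T − 39.9) = 0
(469.56 + 2403.5) T = 469.56×306 + 2403.5×39.9
T = 239585 / 2873.1 = 83.4 °C

T_f ≈ 83.4 °C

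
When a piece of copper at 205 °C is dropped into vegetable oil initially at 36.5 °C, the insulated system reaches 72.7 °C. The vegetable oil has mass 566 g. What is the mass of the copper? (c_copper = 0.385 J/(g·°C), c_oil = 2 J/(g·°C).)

m ≈ 805 g

Heat lost by the copper = heat gained by the oil:
m×0.385×(205 − 72.7) = 566×2×(72.7 − 36.5)
50.94 m = 40978  ⇒  m ≈ 804.5 g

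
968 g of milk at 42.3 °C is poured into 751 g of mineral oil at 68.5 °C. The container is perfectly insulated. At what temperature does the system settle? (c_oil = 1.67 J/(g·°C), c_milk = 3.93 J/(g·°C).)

T_f ≈ 48.8 °C

T_f = Σ m_i c_i T_i / Σ m_i c_i:
T_f = (1254.2*68.5 + 3804.2*42.3) / (1254.2 + 3804.2)
    = 246830 / 5058.4 ≈ 48.80 °C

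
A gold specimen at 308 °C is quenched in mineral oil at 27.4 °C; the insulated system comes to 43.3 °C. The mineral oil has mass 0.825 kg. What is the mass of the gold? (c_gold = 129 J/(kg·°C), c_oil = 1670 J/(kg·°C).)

|Q_gold| = |Q_oil|:
m·129·(308 − 43.3) = 0.825·1670·(43.3 − 27.4)
34146 m = 21906  ⇒  m ≈ 0.6415 kg

m ≈ 0.642 kg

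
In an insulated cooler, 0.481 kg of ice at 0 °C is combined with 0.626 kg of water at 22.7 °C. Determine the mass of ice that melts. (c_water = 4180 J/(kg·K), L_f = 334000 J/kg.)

Heat available from the water dropping to 0 °C: 0.626×4180×22.7 = 59399 J.
Fully melting the ice requires m_ice L_f = 0.481×334000 = 160654 J.
That's not enough to melt it all — equilibrium is at 0 °C with ice remaining.
Mass melted = 59399/334000 ≈ 0.1778 kg.

m_melted ≈ 0.178 kg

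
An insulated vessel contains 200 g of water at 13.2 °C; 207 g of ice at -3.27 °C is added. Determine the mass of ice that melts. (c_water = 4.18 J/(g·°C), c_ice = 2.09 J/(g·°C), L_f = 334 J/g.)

m_melted ≈ 28.8 g

Heat available from the water dropping to 0 °C: 200×4.18×13.2 = 11035 J.
Warming the ice to 0 °C takes 207×2.09×3.27 = 1414.7 J, leaving 9620.5 J for melting.
Melting all 207 g of ice would need 207×334 = 69138 J.
That's not enough to melt it all — equilibrium is at 0 °C with ice remaining.
m_melted×334 = 9620.5  ⇒  m_melted ≈ 28.8 g.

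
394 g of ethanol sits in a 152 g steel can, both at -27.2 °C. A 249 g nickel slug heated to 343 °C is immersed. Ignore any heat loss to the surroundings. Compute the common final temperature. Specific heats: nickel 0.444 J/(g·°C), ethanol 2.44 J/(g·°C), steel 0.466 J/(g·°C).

Energy conservation, ΣQ = 0:
249*0.444*(T − 343) + 394*2.44*(T − (-27.2)) + 152*0.466*(T − (-27.2)) = 0
1142.7 T = 9845.1
T = 9845.1/1142.7 ≈ 8.62 °C

T_f ≈ 8.6 °C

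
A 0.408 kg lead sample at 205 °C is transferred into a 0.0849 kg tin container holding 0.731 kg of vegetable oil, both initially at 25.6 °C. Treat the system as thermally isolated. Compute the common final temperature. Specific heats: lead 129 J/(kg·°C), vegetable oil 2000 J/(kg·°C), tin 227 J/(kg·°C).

Setting the total heat transfer to zero:
0.408×129×(T − 205) + 0.731×2000×(T − 25.6) + 0.0849×227×(T − 25.6) = 0
1533.9 T = 48710
T = 48710 / 1533.9 = 31.8 °C

T_f ≈ 31.8 °C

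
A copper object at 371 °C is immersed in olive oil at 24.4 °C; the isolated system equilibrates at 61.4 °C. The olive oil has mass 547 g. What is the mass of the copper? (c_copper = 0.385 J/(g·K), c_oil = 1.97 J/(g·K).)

Energy conservation, ΣQ = 0:
m·0.385·(61.4 − 371) + 547·1.97·(61.4 − 24.4) = 0
-119.2 m = -39871
m = -39871/-119.2 ≈ 334.5 g

m ≈ 334 g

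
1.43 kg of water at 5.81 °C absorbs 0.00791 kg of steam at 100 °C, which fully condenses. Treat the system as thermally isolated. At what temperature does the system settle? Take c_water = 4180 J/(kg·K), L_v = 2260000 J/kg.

Sum of m c ΔT and latent-heat terms is zero:
steam→water at 100 °C releases m L_v = 0.00791×2260000 = 17877; condensed water 100 °C→T: 33.06(T − 100); original water: 5977.4(T − 5.81)
6010.5 T = 17877 + 3306.4 + 34729 = 55912
T ≈ 9.30 °C (< 100 °C, so full condensation is consistent).

T_f ≈ 9.3 °C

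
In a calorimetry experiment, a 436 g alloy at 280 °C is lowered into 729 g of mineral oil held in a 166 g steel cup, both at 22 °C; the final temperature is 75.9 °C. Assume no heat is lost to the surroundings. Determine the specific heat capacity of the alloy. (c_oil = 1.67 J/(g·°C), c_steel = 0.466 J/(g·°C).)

c ≈ 0.784 J/(g·°C)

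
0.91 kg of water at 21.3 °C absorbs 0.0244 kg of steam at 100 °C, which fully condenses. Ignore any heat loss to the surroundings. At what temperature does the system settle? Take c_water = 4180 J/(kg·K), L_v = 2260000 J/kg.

T_f ≈ 37.5 °C

Heat gained plus heat lost sum to zero:
steam→water at 100 °C releases m L_v = 0.0244×2260000 = 55144; condensate cools 100→T: 0.0244×4180×(T − 100) = 101.99(T − 100); water warms: 0.91×4180×(T − 21.3) = 3803.8(T − 21.3)
3905.8 T = 55144 + 10199 + 81021 = 146364
T ≈ 37.47 °C (< 100 °C, so full condensation is consistent).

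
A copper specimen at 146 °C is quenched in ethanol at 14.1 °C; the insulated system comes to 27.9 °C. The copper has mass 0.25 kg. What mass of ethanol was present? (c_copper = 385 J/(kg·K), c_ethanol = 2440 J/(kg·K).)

m ≈ 0.338 kg

Net heat exchanged in the isolated system is zero:
0.25×385×(27.9 − 146) + m×2440×(27.9 − 14.1) = 0
33672 m = 11367
m = 11367/33672 ≈ 0.3376 kg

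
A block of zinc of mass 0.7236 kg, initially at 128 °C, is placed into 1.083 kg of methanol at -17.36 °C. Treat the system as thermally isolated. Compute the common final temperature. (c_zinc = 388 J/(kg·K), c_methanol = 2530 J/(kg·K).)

Net heat exchanged in the isolated system is zero:
0.7236*388*(T − 128) + 1.083*2530*(T − (-17.36)) = 0
280.76(T − 128) + 2740(T − (-17.36)) = 0
(280.76 + 2740) T = 280.76*128 + 2740*(-17.36)
T = -11629/3020.7 ≈ -3.85 °C

T_f ≈ -3.8 °C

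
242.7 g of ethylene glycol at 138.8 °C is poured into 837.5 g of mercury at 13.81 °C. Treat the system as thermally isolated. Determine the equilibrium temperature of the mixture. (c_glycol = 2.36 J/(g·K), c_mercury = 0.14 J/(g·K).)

Setting the total heat transfer to zero:
242.7*2.36*(T − 138.8) + 837.5*0.14*(T − 13.81) = 0
572.77(T − 138.8) + 117.25(T − 13.81) = 0
(572.77 + 117.25) T = 572.77*138.8 + 117.25*13.81
T = 81120/690.02 ≈ 117.56 °C

T_f ≈ 117.6 °C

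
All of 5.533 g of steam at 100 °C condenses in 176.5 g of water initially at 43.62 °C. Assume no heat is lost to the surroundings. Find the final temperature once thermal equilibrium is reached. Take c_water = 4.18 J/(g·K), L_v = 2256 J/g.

T_f ≈ 61.7 °C

Taking heat into each body as positive, Σ m c ΔT = 0:
condense steam: −5.533·2256 = −12482
  condensate cools 100→T: 5.533·4.18·(T − 100) = 23.13(T − 100)
  original water: 737.77(T − 43.62)
760.9 T = 12482 + 2312.8 + 32182 = 46977
T ≈ 61.74 °C, under the boiling point, so the assumption holds.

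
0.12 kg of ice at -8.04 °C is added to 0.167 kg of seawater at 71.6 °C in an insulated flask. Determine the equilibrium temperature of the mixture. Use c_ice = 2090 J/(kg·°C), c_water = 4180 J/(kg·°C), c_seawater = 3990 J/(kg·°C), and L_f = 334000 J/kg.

Heat gained plus heat lost sum to zero:
ice -8.04→0 °C: 0.12×2090×8.04 = 2016.4
  melt ice: 0.12×334000 = 40080
  meltwater 0→T: 0.12×4180×T = 501.6 T
  seawater: 666.33(T − 71.6)
1167.9 T = 47709 − 42096 = 5612.8
T ≈ 4.81 °C (positive, so assuming full melt was valid).

T_f ≈ 4.8 °C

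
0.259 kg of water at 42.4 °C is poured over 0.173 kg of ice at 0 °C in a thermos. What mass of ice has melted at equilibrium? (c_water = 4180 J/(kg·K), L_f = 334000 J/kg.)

m_melted ≈ 0.137 kg

Heat available from the water dropping to 0 °C: 0.259·4180·42.4 = 45903 J.
To melt every bit of ice: 0.173·334000 = 57782 J.
That's not enough to melt it all — equilibrium is at 0 °C with ice remaining.
m_melted·334000 = 45903  ⇒  m_melted ≈ 0.1374 kg.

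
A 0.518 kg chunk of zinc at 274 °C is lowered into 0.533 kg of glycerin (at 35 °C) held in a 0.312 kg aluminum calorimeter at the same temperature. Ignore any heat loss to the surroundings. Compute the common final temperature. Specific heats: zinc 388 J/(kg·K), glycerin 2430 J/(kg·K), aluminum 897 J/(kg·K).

T_f ≈ 62.0 °C

Energy conservation, ΣQ = 0:
0.518×388×(T − 274) + 0.533×2430×(T − 35) + 0.312×897×(T − 35) = 0
200.98(T − 274) + 1295.2(T − 35) + 279.86(T − 35) = 0
(200.98 + 1295.2 + 279.86) T = 200.98×274 + 1295.2×35 + 279.86×35
T = 110197/1776 ≈ 62.05 °C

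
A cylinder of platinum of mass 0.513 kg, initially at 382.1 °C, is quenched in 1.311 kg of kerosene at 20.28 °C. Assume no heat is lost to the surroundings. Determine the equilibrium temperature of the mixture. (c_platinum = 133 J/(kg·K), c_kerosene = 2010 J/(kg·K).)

T_f ≈ 29.4 °C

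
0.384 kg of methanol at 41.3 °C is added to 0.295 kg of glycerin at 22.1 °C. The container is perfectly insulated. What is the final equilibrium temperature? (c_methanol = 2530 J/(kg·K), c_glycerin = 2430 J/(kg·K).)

With ΣQ=0 the equilibrium temperature is the m·c-weighted mean:
T_f = (971.52*41.3 + 716.85*22.1) / (971.52 + 716.85)
    = 55966 / 1688.4 ≈ 33.15 °C

T_f ≈ 33.1 °C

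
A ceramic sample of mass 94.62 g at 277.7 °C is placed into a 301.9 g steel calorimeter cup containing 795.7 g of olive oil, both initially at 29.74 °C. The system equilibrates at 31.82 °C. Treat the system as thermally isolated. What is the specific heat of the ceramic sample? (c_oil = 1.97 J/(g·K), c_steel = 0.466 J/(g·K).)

Net heat exchanged in the isolated system is zero:
94.62·c·(31.82 − 277.7) + 795.7·1.97·(31.82 − 29.74) + 301.9·0.466·(31.82 − 29.74) = 0
-23265 c = -3553.1
c = -3553.1/-23265 ≈ 0.1527 J/(g·K)

c ≈ 0.153 J/(g·K)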